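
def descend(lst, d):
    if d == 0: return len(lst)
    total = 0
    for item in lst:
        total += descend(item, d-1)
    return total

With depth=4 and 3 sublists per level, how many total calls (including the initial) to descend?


At depth 0 (root): 1 call
At depth 1: each of 1 parents calls descend on 3 children = 3 calls
At depth 2: each of 3 parents calls descend on 3 children = 9 calls
At depth 3: each of 9 parents calls descend on 3 children = 27 calls
At depth 4: each of 27 parents calls descend on 3 children = 81 calls
Total: 1 + 3 + 9 + 27 + 81 = 121

121


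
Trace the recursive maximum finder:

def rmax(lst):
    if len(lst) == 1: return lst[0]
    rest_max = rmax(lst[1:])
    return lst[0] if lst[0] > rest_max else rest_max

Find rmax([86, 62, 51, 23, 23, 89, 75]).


rmax([86, 62, 51, 23, 23, 89, 75]): compare 86 with rmax([62, 51, 23, 23, 89, 75])
rmax([62, 51, 23, 23, 89, 75]): compare 62 with rmax([51, 23, 23, 89, 75])
rmax([51, 23, 23, 89, 75]): compare 51 with rmax([23, 23, 89, 75])
rmax([23, 23, 89, 75]): compare 23 with rmax([23, 89, 75])
rmax([23, 89, 75]): compare 23 with rmax([89, 75])
rmax([89, 75]): compare 89 with rmax([75])
rmax([75]) = 75  (base case)
Compare 89 with 75 -> 89
Compare 23 with 89 -> 89
Compare 23 with 89 -> 89
Compare 51 with 89 -> 89
Compare 62 with 89 -> 89
Compare 86 with 89 -> 89

89


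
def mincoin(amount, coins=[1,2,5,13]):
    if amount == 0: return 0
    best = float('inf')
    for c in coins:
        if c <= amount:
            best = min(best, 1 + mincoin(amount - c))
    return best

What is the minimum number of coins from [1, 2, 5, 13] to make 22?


Building up with DP:
mincoin(0) = 0
mincoin(1) = min(1+mincoin(0)=1+0=1) = 1
mincoin(2) = min(1+mincoin(1)=1+1=2, 1+mincoin(0)=1+0=1) = 1
mincoin(3) = min(1+mincoin(2)=1+1=2, 1+mincoin(1)=1+1=2) = 2
mincoin(4) = min(1+mincoin(3)=1+2=3, 1+mincoin(2)=1+1=2) = 2
mincoin(5) = min(1+mincoin(4)=1+2=3, 1+mincoin(3)=1+2=3, 1+mincoin(0)=1+0=1) = 1
mincoin(6) = min(1+mincoin(5)=1+1=2, 1+mincoin(4)=1+2=3, 1+mincoin(1)=1+1=2) = 2
mincoin(7) = min(1+mincoin(6)=1+2=3, 1+mincoin(5)=1+1=2, 1+mincoin(2)=1+1=2) = 2
mincoin(8) = min(1+mincoin(7)=1+2=3, 1+mincoin(6)=1+2=3, 1+mincoin(3)=1+2=3) = 3
mincoin(9) = min(1+mincoin(8)=1+3=4, 1+mincoin(7)=1+2=3, 1+mincoin(4)=1+2=3) = 3
mincoin(10) = min(1+mincoin(9)=1+3=4, 1+mincoin(8)=1+3=4, 1+mincoin(5)=1+1=2) = 2
mincoin(11) = min(1+mincoin(10)=1+2=3, 1+mincoin(9)=1+3=4, 1+mincoin(6)=1+2=3) = 3
mincoin(12) = min(1+mincoin(11)=1+3=4, 1+mincoin(10)=1+2=3, 1+mincoin(7)=1+2=3) = 3
mincoin(13) = min(1+mincoin(12)=1+3=4, 1+mincoin(11)=1+3=4, 1+mincoin(8)=1+3=4, 1+mincoin(0)=1+0=1) = 1
mincoin(14) = min(1+mincoin(13)=1+1=2, 1+mincoin(12)=1+3=4, 1+mincoin(9)=1+3=4, 1+mincoin(1)=1+1=2) = 2
mincoin(15) = min(1+mincoin(14)=1+2=3, 1+mincoin(13)=1+1=2, 1+mincoin(10)=1+2=3, 1+mincoin(2)=1+1=2) = 2
mincoin(16) = min(1+mincoin(15)=1+2=3, 1+mincoin(14)=1+2=3, 1+mincoin(11)=1+3=4, 1+mincoin(3)=1+2=3) = 3
mincoin(17) = min(1+mincoin(16)=1+3=4, 1+mincoin(15)=1+2=3, 1+mincoin(12)=1+3=4, 1+mincoin(4)=1+2=3) = 3
mincoin(18) = min(1+mincoin(17)=1+3=4, 1+mincoin(16)=1+3=4, 1+mincoin(13)=1+1=2, 1+mincoin(5)=1+1=2) = 2
mincoin(19) = min(1+mincoin(18)=1+2=3, 1+mincoin(17)=1+3=4, 1+mincoin(14)=1+2=3, 1+mincoin(6)=1+2=3) = 3
mincoin(20) = min(1+mincoin(19)=1+3=4, 1+mincoin(18)=1+2=3, 1+mincoin(15)=1+2=3, 1+mincoin(7)=1+2=3) = 3
mincoin(21) = min(1+mincoin(20)=1+3=4, 1+mincoin(19)=1+3=4, 1+mincoin(16)=1+3=4, 1+mincoin(8)=1+3=4) = 4
mincoin(22) = min(1+mincoin(21)=1+4=5, 1+mincoin(20)=1+3=4, 1+mincoin(17)=1+3=4, 1+mincoin(9)=1+3=4) = 4

4


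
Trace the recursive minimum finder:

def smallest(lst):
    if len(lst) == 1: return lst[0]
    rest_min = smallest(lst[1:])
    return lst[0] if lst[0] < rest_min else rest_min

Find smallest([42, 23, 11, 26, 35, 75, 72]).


smallest([42, 23, 11, 26, 35, 75, 72]): compare 42 with smallest([23, 11, 26, 35, 75, 72])
smallest([23, 11, 26, 35, 75, 72]): compare 23 with smallest([11, 26, 35, 75, 72])
smallest([11, 26, 35, 75, 72]): compare 11 with smallest([26, 35, 75, 72])
smallest([26, 35, 75, 72]): compare 26 with smallest([35, 75, 72])
smallest([35, 75, 72]): compare 35 with smallest([75, 72])
smallest([75, 72]): compare 75 with smallest([72])
smallest([72]) = 72  (base case)
Compare 75 with 72 -> 72
Compare 35 with 72 -> 35
Compare 26 with 35 -> 26
Compare 11 with 26 -> 11
Compare 23 with 11 -> 11
Compare 42 with 11 -> 11

11


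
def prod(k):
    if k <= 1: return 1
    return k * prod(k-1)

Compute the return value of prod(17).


prod(17)
= 17 * prod(16)
= 17 * 16 * prod(15)
= 17 * 16 * 15 * prod(14)
= 17 * 16 * 15 * 14 * prod(13)
= 17 * 16 * 15 * 14 * 13 * prod(12)
= 17 * 16 * 15 * 14 * 13 * 12 * prod(11)
= 17 * 16 * 15 * 14 * 13 * 12 * 11 * prod(10)
= 17 * 16 * 15 * 14 * 13 * 12 * 11 * 10 * prod(9)
= 17 * 16 * 15 * 14 * 13 * 12 * 11 * 10 * 9 * prod(8)
= 17 * 16 * 15 * 14 * 13 * 12 * 11 * 10 * 9 * 8 * prod(7)
= 17 * 16 * 15 * 14 * 13 * 12 * 11 * 10 * 9 * 8 * 7 * prod(6)
= 17 * 16 * 15 * 14 * 13 * 12 * 11 * 10 * 9 * 8 * 7 * 6 * prod(5)
= 17 * 16 * 15 * 14 * 13 * 12 * 11 * 10 * 9 * 8 * 7 * 6 * 5 * prod(4)
= 17 * 16 * 15 * 14 * 13 * 12 * 11 * 10 * 9 * 8 * 7 * 6 * 5 * 4 * prod(3)
= 17 * 16 * 15 * 14 * 13 * 12 * 11 * 10 * 9 * 8 * 7 * 6 * 5 * 4 * 3 * prod(2)
= 17 * 16 * 15 * 14 * 13 * 12 * 11 * 10 * 9 * 8 * 7 * 6 * 5 * 4 * 3 * 2 * prod(1)
= 17 * 16 * 15 * 14 * 13 * 12 * 11 * 10 * 9 * 8 * 7 * 6 * 5 * 4 * 3 * 2 * 1
= 355687428096000

355687428096000


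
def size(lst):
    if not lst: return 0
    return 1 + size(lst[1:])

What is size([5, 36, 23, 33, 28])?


size([5, 36, 23, 33, 28]) = 1 + size([36, 23, 33, 28])
size([36, 23, 33, 28]) = 1 + size([23, 33, 28])
size([23, 33, 28]) = 1 + size([33, 28])
size([33, 28]) = 1 + size([28])
size([28]) = 1 + size([])
size([]) = 0  (base case)
Unwinding: 1 + 1 + 1 + 1 + 1 + 0 = 5

5


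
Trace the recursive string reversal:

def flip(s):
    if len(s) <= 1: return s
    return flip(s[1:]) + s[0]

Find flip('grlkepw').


flip('grlkepw') = flip('rlkepw') + 'g'
flip('rlkepw') = flip('lkepw') + 'r'
flip('lkepw') = flip('kepw') + 'l'
flip('kepw') = flip('epw') + 'k'
flip('epw') = flip('pw') + 'e'
flip('pw') = flip('w') + 'p'
flip('w') = 'w'  (base case)
Concatenating: 'w' + 'p' + 'e' + 'k' + 'l' + 'r' + 'g' = 'wpeklrg'

wpeklrg


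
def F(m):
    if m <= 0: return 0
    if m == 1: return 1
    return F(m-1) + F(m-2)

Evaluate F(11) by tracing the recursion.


Computing F(11) bottom-up:
F(0) = 0
F(1) = 1
F(2) = F(1) + F(0) = 1 + 0 = 1
F(3) = F(2) + F(1) = 1 + 1 = 2
F(4) = F(3) + F(2) = 2 + 1 = 3
F(5) = F(4) + F(3) = 3 + 2 = 5
F(6) = F(5) + F(4) = 5 + 3 = 8
F(7) = F(6) + F(5) = 8 + 5 = 13
F(8) = F(7) + F(6) = 13 + 8 = 21
F(9) = F(8) + F(7) = 21 + 13 = 34
F(10) = F(9) + F(8) = 34 + 21 = 55
F(11) = F(10) + F(9) = 55 + 34 = 89

89


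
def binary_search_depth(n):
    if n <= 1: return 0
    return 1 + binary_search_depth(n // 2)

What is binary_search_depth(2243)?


2243 / 2 = 1121
1121 / 2 = 560
560 / 2 = 280
280 / 2 = 140
140 / 2 = 70
70 / 2 = 35
35 / 2 = 17
17 / 2 = 8
8 / 2 = 4
4 / 2 = 2
2 / 2 = 1
Reached 1 after 11 halvings

11


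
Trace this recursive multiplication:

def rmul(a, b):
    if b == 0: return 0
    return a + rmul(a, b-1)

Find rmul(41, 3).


rmul(41, 3) = 41 + rmul(41, 2)
rmul(41, 2) = 41 + rmul(41, 1)
rmul(41, 1) = 41 + rmul(41, 0)
rmul(41, 0) = 0  (base case)
Total: 41 + 41 + 41 + 0 = 123

123


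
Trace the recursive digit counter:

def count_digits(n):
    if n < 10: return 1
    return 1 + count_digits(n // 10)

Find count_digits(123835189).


count_digits(123835189) = 1 + count_digits(12383518)
count_digits(12383518) = 1 + count_digits(1238351)
count_digits(1238351) = 1 + count_digits(123835)
count_digits(123835) = 1 + count_digits(12383)
count_digits(12383) = 1 + count_digits(1238)
count_digits(1238) = 1 + count_digits(123)
count_digits(123) = 1 + count_digits(12)
count_digits(12) = 1 + count_digits(1)
count_digits(1) = 1  (base case: 1 < 10)
Unwinding: 1 + 1 + 1 + 1 + 1 + 1 + 1 + 1 + 1 = 9

9


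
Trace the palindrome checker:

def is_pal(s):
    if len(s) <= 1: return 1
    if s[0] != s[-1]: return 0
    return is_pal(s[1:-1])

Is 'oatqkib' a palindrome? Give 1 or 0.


is_pal('oatqkib'): s[0]='o' != s[-1]='b' -> return 0
Result: 0 (not a palindrome)

0


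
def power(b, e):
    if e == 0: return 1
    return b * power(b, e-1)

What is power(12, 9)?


power(12, 9)
= 12 * power(12, 8)
= 12 * 12 * power(12, 7)
= 12 * 12 * 12 * power(12, 6)
= 12 * 12 * 12 * 12 * power(12, 5)
= 12 * 12 * 12 * 12 * 12 * power(12, 4)
= 12 * 12 * 12 * 12 * 12 * 12 * power(12, 3)
= 12 * 12 * 12 * 12 * 12 * 12 * 12 * power(12, 2)
= 12 * 12 * 12 * 12 * 12 * 12 * 12 * 12 * power(12, 1)
= 12 * 12 * 12 * 12 * 12 * 12 * 12 * 12 * 12 * power(12, 0)
= 12 * 12 * 12 * 12 * 12 * 12 * 12 * 12 * 12 * 1
= 5159780352

5159780352


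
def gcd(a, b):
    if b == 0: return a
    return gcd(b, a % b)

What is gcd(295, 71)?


gcd(295, 71) = gcd(71, 11)
gcd(71, 11) = gcd(11, 5)
gcd(11, 5) = gcd(5, 1)
gcd(5, 1) = gcd(1, 0)
gcd(1, 0) = 1  (base case)

1


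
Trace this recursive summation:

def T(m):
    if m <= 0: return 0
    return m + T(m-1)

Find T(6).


T(6)
= 6 + 5 + 4 + 3 + 2 + 1 + T(0)
= 6 + 5 + 4 + 3 + 2 + 1 + 0
= 21

21


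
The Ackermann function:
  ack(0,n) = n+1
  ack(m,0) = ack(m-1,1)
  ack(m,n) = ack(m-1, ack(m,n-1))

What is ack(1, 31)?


ack(1, 31) = ack(0, ack(1, 30))
  ack(1, 30) = ack(0, ack(1, 29))
    ack(1, 29) = ack(0, ack(1, 28))
      ack(1, 28) = ack(0, ack(1, 27))
        ack(1, 27) = ack(0, ack(1, 26))
          ack(1, 26) = ack(0, ack(1, 25))
          ack(1, 25) = ack(0, ack(1, 24))
          ack(1, 24) = ack(0, ack(1, 23))
          ack(1, 23) = ack(0, ack(1, 22))
          ack(1, 22) = ack(0, ack(1, 21))
          ack(1, 21) = ack(0, ack(1, 20))
          ack(1, 20) = ack(0, ack(1, 19))
          ack(1, 19) = ack(0, ack(1, 18))
          ack(1, 18) = ack(0, ack(1, 17))
          ack(1, 17) = ack(0, ack(1, 16))
          ack(1, 16) = ack(0, ack(1, 15))
          ack(1, 15) = ack(0, ack(1, 14))
          ack(1, 14) = ack(0, ack(1, 13))
          ack(1, 13) = ack(0, ack(1, 12))
          ack(1, 12) = ack(0, ack(1, 11))
          ack(1, 11) = ack(0, ack(1, 10))
          ack(1, 10) = ack(0, ack(1, 9))
          ack(1, 9) = ack(0, ack(1, 8))
          ack(1, 8) = ack(0, ack(1, 7))
          ack(1, 7) = ack(0, ack(1, 6))
... (trace truncated)
Result: ack(1, 31) = 33

33


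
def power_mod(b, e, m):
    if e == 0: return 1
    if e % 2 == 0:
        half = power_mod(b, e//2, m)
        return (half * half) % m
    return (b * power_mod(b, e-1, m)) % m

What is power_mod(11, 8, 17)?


power_mod(11, 8, 17): e is even, compute power_mod(11, 4, 17)
  power_mod(11, 4, 17): e is even, compute power_mod(11, 2, 17)
    power_mod(11, 2, 17): e is even, compute power_mod(11, 1, 17)
      power_mod(11, 1, 17): e is odd, compute power_mod(11, 0, 17)
        power_mod(11, 0, 17) = 1
      (11 * 1) % 17 = 11
    half=11, (11*11) % 17 = 2
  half=2, (2*2) % 17 = 4
half=4, (4*4) % 17 = 16

16


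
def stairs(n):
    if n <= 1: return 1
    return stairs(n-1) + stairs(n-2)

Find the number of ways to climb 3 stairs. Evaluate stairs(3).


Building up from base cases:
stairs(0) = 1
stairs(1) = 1
stairs(2) = stairs(1) + stairs(0) = 1 + 1 = 2
stairs(3) = stairs(2) + stairs(1) = 2 + 1 = 3

3


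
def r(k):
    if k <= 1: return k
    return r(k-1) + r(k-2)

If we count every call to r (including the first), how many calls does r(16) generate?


Let C(n) = total calls for r(n)
C(0) = 1, C(1) = 1
C(2) = 1 + C(1) + C(0) = 1 + 1 + 1 = 3
C(3) = 1 + C(2) + C(1) = 1 + 3 + 1 = 5
C(4) = 1 + C(3) + C(2) = 1 + 5 + 3 = 9
C(5) = 1 + C(4) + C(3) = 1 + 9 + 5 = 15
C(6) = 1 + C(5) + C(4) = 1 + 15 + 9 = 25
C(7) = 1 + C(6) + C(5) = 1 + 25 + 15 = 41
C(8) = 1 + C(7) + C(6) = 1 + 41 + 25 = 67
C(9) = 1 + C(8) + C(7) = 1 + 67 + 41 = 109
C(10) = 1 + C(9) + C(8) = 1 + 109 + 67 = 177
C(11) = 1 + C(10) + C(9) = 1 + 177 + 109 = 287
C(12) = 1 + C(11) + C(10) = 1 + 287 + 177 = 465
C(13) = 1 + C(12) + C(11) = 1 + 465 + 287 = 753
C(14) = 1 + C(13) + C(12) = 1 + 753 + 465 = 1219
C(15) = 1 + C(14) + C(13) = 1 + 1219 + 753 = 1973
C(16) = 1 + C(15) + C(14) = 1 + 1973 + 1219 = 3193

3193


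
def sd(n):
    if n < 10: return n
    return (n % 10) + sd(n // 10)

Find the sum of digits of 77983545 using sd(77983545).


sd(77983545) = 5 + sd(7798354)
sd(7798354) = 4 + sd(779835)
sd(779835) = 5 + sd(77983)
sd(77983) = 3 + sd(7798)
sd(7798) = 8 + sd(779)
sd(779) = 9 + sd(77)
sd(77) = 7 + sd(7)
sd(7) = 7  (base case)
Total: 5 + 4 + 5 + 3 + 8 + 9 + 7 + 7 = 48

48


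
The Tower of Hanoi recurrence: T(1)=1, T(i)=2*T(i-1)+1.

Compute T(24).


T(24) = 2 * T(23) + 1
T(23) = 2 * T(22) + 1
T(22) = 2 * T(21) + 1
T(21) = 2 * T(20) + 1
T(20) = 2 * T(19) + 1
T(19) = 2 * T(18) + 1
T(18) = 2 * T(17) + 1
T(17) = 2 * T(16) + 1
T(16) = 2 * T(15) + 1
T(15) = 2 * T(14) + 1
T(14) = 2 * T(13) + 1
T(13) = 2 * T(12) + 1
T(12) = 2 * T(11) + 1
T(11) = 2 * T(10) + 1
T(10) = 2 * T(9) + 1
T(9) = 2 * T(8) + 1
T(8) = 2 * T(7) + 1
T(7) = 2 * T(6) + 1
T(6) = 2 * T(5) + 1
T(5) = 2 * T(4) + 1
T(4) = 2 * T(3) + 1
T(3) = 2 * T(2) + 1
T(2) = 2 * T(1) + 1
T(1) = 1  (base case)
T(2) = 2 * 1 + 1 = 3
T(3) = 2 * 3 + 1 = 7
T(4) = 2 * 7 + 1 = 15
T(5) = 2 * 15 + 1 = 31
T(6) = 2 * 31 + 1 = 63
T(7) = 2 * 63 + 1 = 127
T(8) = 2 * 127 + 1 = 255
T(9) = 2 * 255 + 1 = 511
T(10) = 2 * 511 + 1 = 1023
T(11) = 2 * 1023 + 1 = 2047
T(12) = 2 * 2047 + 1 = 4095
T(13) = 2 * 4095 + 1 = 8191
T(14) = 2 * 8191 + 1 = 16383
T(15) = 2 * 16383 + 1 = 32767
T(16) = 2 * 32767 + 1 = 65535
T(17) = 2 * 65535 + 1 = 131071
T(18) = 2 * 131071 + 1 = 262143
T(19) = 2 * 262143 + 1 = 524287
T(20) = 2 * 524287 + 1 = 1048575
T(21) = 2 * 1048575 + 1 = 2097151
T(22) = 2 * 2097151 + 1 = 4194303
T(23) = 2 * 4194303 + 1 = 8388607
T(24) = 2 * 8388607 + 1 = 16777215

16777215


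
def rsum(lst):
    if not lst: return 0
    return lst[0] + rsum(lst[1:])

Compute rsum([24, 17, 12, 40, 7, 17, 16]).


rsum([24, 17, 12, 40, 7, 17, 16]) = 24 + rsum([17, 12, 40, 7, 17, 16])
rsum([17, 12, 40, 7, 17, 16]) = 17 + rsum([12, 40, 7, 17, 16])
rsum([12, 40, 7, 17, 16]) = 12 + rsum([40, 7, 17, 16])
rsum([40, 7, 17, 16]) = 40 + rsum([7, 17, 16])
rsum([7, 17, 16]) = 7 + rsum([17, 16])
rsum([17, 16]) = 17 + rsum([16])
rsum([16]) = 16 + rsum([])
rsum([]) = 0  (base case)
Total: 24 + 17 + 12 + 40 + 7 + 17 + 16 + 0 = 133

133


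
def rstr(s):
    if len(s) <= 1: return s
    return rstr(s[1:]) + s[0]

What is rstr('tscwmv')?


rstr('tscwmv') = rstr('scwmv') + 't'
rstr('scwmv') = rstr('cwmv') + 's'
rstr('cwmv') = rstr('wmv') + 'c'
rstr('wmv') = rstr('mv') + 'w'
rstr('mv') = rstr('v') + 'm'
rstr('v') = 'v'  (base case)
Concatenating: 'v' + 'm' + 'w' + 'c' + 's' + 't' = 'vmwcst'

vmwcst


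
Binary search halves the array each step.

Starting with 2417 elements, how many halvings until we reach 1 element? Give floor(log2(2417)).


2417 / 2 = 1208
1208 / 2 = 604
604 / 2 = 302
302 / 2 = 151
151 / 2 = 75
75 / 2 = 37
37 / 2 = 18
18 / 2 = 9
9 / 2 = 4
4 / 2 = 2
2 / 2 = 1
Reached 1 after 11 halvings

11


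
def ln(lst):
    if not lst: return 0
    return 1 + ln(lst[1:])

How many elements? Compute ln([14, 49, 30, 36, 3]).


ln([14, 49, 30, 36, 3]) = 1 + ln([49, 30, 36, 3])
ln([49, 30, 36, 3]) = 1 + ln([30, 36, 3])
ln([30, 36, 3]) = 1 + ln([36, 3])
ln([36, 3]) = 1 + ln([3])
ln([3]) = 1 + ln([])
ln([]) = 0  (base case)
Unwinding: 1 + 1 + 1 + 1 + 1 + 0 = 5

5


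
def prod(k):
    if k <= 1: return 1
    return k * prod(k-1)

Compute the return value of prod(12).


prod(12)
= 12 * prod(11)
= 12 * 11 * prod(10)
= 12 * 11 * 10 * prod(9)
= 12 * 11 * 10 * 9 * prod(8)
= 12 * 11 * 10 * 9 * 8 * prod(7)
= 12 * 11 * 10 * 9 * 8 * 7 * prod(6)
= 12 * 11 * 10 * 9 * 8 * 7 * 6 * prod(5)
= 12 * 11 * 10 * 9 * 8 * 7 * 6 * 5 * prod(4)
= 12 * 11 * 10 * 9 * 8 * 7 * 6 * 5 * 4 * prod(3)
= 12 * 11 * 10 * 9 * 8 * 7 * 6 * 5 * 4 * 3 * prod(2)
= 12 * 11 * 10 * 9 * 8 * 7 * 6 * 5 * 4 * 3 * 2 * prod(1)
= 12 * 11 * 10 * 9 * 8 * 7 * 6 * 5 * 4 * 3 * 2 * 1
= 479001600

479001600


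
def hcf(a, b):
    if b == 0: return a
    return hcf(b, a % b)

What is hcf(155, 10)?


hcf(155, 10) = hcf(10, 5)
hcf(10, 5) = hcf(5, 0)
hcf(5, 0) = 5  (base case)

5


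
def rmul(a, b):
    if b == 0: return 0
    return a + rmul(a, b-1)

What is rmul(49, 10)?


rmul(49, 10) = 49 + rmul(49, 9)
rmul(49, 9) = 49 + rmul(49, 8)
rmul(49, 8) = 49 + rmul(49, 7)
rmul(49, 7) = 49 + rmul(49, 6)
rmul(49, 6) = 49 + rmul(49, 5)
rmul(49, 5) = 49 + rmul(49, 4)
rmul(49, 4) = 49 + rmul(49, 3)
rmul(49, 3) = 49 + rmul(49, 2)
rmul(49, 2) = 49 + rmul(49, 1)
rmul(49, 1) = 49 + rmul(49, 0)
rmul(49, 0) = 0  (base case)
Total: 49 + 49 + 49 + 49 + 49 + 49 + 49 + 49 + 49 + 49 + 0 = 490

490


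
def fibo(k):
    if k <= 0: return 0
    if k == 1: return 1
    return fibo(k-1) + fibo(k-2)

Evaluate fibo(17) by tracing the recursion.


Computing fibo(17) bottom-up:
fibo(0) = 0
fibo(1) = 1
fibo(2) = fibo(1) + fibo(0) = 1 + 0 = 1
fibo(3) = fibo(2) + fibo(1) = 1 + 1 = 2
fibo(4) = fibo(3) + fibo(2) = 2 + 1 = 3
fibo(5) = fibo(4) + fibo(3) = 3 + 2 = 5
fibo(6) = fibo(5) + fibo(4) = 5 + 3 = 8
fibo(7) = fibo(6) + fibo(5) = 8 + 5 = 13
fibo(8) = fibo(7) + fibo(6) = 13 + 8 = 21
fibo(9) = fibo(8) + fibo(7) = 21 + 13 = 34
fibo(10) = fibo(9) + fibo(8) = 34 + 21 = 55
fibo(11) = fibo(10) + fibo(9) = 55 + 34 = 89
fibo(12) = fibo(11) + fibo(10) = 89 + 55 = 144
fibo(13) = fibo(12) + fibo(11) = 144 + 89 = 233
fibo(14) = fibo(13) + fibo(12) = 233 + 144 = 377
fibo(15) = fibo(14) + fibo(13) = 377 + 233 = 610
fibo(16) = fibo(15) + fibo(14) = 610 + 377 = 987
fibo(17) = fibo(16) + fibo(15) = 987 + 610 = 1597

1597


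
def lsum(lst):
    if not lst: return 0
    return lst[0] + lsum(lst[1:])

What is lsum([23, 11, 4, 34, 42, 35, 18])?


lsum([23, 11, 4, 34, 42, 35, 18]) = 23 + lsum([11, 4, 34, 42, 35, 18])
lsum([11, 4, 34, 42, 35, 18]) = 11 + lsum([4, 34, 42, 35, 18])
lsum([4, 34, 42, 35, 18]) = 4 + lsum([34, 42, 35, 18])
lsum([34, 42, 35, 18]) = 34 + lsum([42, 35, 18])
lsum([42, 35, 18]) = 42 + lsum([35, 18])
lsum([35, 18]) = 35 + lsum([18])
lsum([18]) = 18 + lsum([])
lsum([]) = 0  (base case)
Total: 23 + 11 + 4 + 34 + 42 + 35 + 18 + 0 = 167

167


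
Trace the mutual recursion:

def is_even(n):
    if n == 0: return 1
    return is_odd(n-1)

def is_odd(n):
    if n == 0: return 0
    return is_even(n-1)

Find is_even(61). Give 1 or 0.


is_even(61) = is_odd(60)
is_odd(60) = is_even(59)
is_even(59) = is_odd(58)
is_odd(58) = is_even(57)
is_even(57) = is_odd(56)
is_odd(56) = is_even(55)
is_even(55) = is_odd(54)
is_odd(54) = is_even(53)
is_even(53) = is_odd(52)
is_odd(52) = is_even(51)
is_even(51) = is_odd(50)
is_odd(50) = is_even(49)
is_even(49) = is_odd(48)
is_odd(48) = is_even(47)
is_even(47) = is_odd(46)
is_odd(46) = is_even(45)
is_even(45) = is_odd(44)
is_odd(44) = is_even(43)
is_even(43) = is_odd(42)
is_odd(42) = is_even(41)
is_even(41) = is_odd(40)
is_odd(40) = is_even(39)
is_even(39) = is_odd(38)
is_odd(38) = is_even(37)
is_even(37) = is_odd(36)
is_odd(36) = is_even(35)
is_even(35) = is_odd(34)
is_odd(34) = is_even(33)
is_even(33) = is_odd(32)
is_odd(32) = is_even(31)
is_even(31) = is_odd(30)
is_odd(30) = is_even(29)
is_even(29) = is_odd(28)
is_odd(28) = is_even(27)
is_even(27) = is_odd(26)
is_odd(26) = is_even(25)
is_even(25) = is_odd(24)
is_odd(24) = is_even(23)
is_even(23) = is_odd(22)
is_odd(22) = is_even(21)
is_even(21) = is_odd(20)
is_odd(20) = is_even(19)
is_even(19) = is_odd(18)
is_odd(18) = is_even(17)
is_even(17) = is_odd(16)
is_odd(16) = is_even(15)
is_even(15) = is_odd(14)
is_odd(14) = is_even(13)
is_even(13) = is_odd(12)
is_odd(12) = is_even(11)
is_even(11) = is_odd(10)
is_odd(10) = is_even(9)
is_even(9) = is_odd(8)
is_odd(8) = is_even(7)
is_even(7) = is_odd(6)
is_odd(6) = is_even(5)
is_even(5) = is_odd(4)
is_odd(4) = is_even(3)
is_even(3) = is_odd(2)
is_odd(2) = is_even(1)
is_even(1) = is_odd(0)
is_odd(0) = 0  (base case)
Result: 0

0


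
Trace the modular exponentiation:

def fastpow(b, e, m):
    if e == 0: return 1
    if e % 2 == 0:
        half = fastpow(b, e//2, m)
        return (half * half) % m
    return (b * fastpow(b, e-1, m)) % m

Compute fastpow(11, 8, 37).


fastpow(11, 8, 37): e is even, compute fastpow(11, 4, 37)
  fastpow(11, 4, 37): e is even, compute fastpow(11, 2, 37)
    fastpow(11, 2, 37): e is even, compute fastpow(11, 1, 37)
      fastpow(11, 1, 37): e is odd, compute fastpow(11, 0, 37)
        fastpow(11, 0, 37) = 1
      (11 * 1) % 37 = 11
    half=11, (11*11) % 37 = 10
  half=10, (10*10) % 37 = 26
half=26, (26*26) % 37 = 10

10


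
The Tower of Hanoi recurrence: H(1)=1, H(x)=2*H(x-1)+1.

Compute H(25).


H(25) = 2 * H(24) + 1
H(24) = 2 * H(23) + 1
H(23) = 2 * H(22) + 1
H(22) = 2 * H(21) + 1
H(21) = 2 * H(20) + 1
H(20) = 2 * H(19) + 1
H(19) = 2 * H(18) + 1
H(18) = 2 * H(17) + 1
H(17) = 2 * H(16) + 1
H(16) = 2 * H(15) + 1
H(15) = 2 * H(14) + 1
H(14) = 2 * H(13) + 1
H(13) = 2 * H(12) + 1
H(12) = 2 * H(11) + 1
H(11) = 2 * H(10) + 1
H(10) = 2 * H(9) + 1
H(9) = 2 * H(8) + 1
H(8) = 2 * H(7) + 1
H(7) = 2 * H(6) + 1
H(6) = 2 * H(5) + 1
H(5) = 2 * H(4) + 1
H(4) = 2 * H(3) + 1
H(3) = 2 * H(2) + 1
H(2) = 2 * H(1) + 1
H(1) = 1  (base case)
H(2) = 2 * 1 + 1 = 3
H(3) = 2 * 3 + 1 = 7
H(4) = 2 * 7 + 1 = 15
H(5) = 2 * 15 + 1 = 31
H(6) = 2 * 31 + 1 = 63
H(7) = 2 * 63 + 1 = 127
H(8) = 2 * 127 + 1 = 255
H(9) = 2 * 255 + 1 = 511
H(10) = 2 * 511 + 1 = 1023
H(11) = 2 * 1023 + 1 = 2047
H(12) = 2 * 2047 + 1 = 4095
H(13) = 2 * 4095 + 1 = 8191
H(14) = 2 * 8191 + 1 = 16383
H(15) = 2 * 16383 + 1 = 32767
H(16) = 2 * 32767 + 1 = 65535
H(17) = 2 * 65535 + 1 = 131071
H(18) = 2 * 131071 + 1 = 262143
H(19) = 2 * 262143 + 1 = 524287
H(20) = 2 * 524287 + 1 = 1048575
H(21) = 2 * 1048575 + 1 = 2097151
H(22) = 2 * 2097151 + 1 = 4194303
H(23) = 2 * 4194303 + 1 = 8388607
H(24) = 2 * 8388607 + 1 = 16777215
H(25) = 2 * 16777215 + 1 = 33554431

33554431


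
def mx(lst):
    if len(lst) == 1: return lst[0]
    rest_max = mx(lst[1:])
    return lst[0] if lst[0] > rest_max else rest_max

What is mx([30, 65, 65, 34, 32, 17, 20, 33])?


mx([30, 65, 65, 34, 32, 17, 20, 33]): compare 30 with mx([65, 65, 34, 32, 17, 20, 33])
mx([65, 65, 34, 32, 17, 20, 33]): compare 65 with mx([65, 34, 32, 17, 20, 33])
mx([65, 34, 32, 17, 20, 33]): compare 65 with mx([34, 32, 17, 20, 33])
mx([34, 32, 17, 20, 33]): compare 34 with mx([32, 17, 20, 33])
mx([32, 17, 20, 33]): compare 32 with mx([17, 20, 33])
mx([17, 20, 33]): compare 17 with mx([20, 33])
mx([20, 33]): compare 20 with mx([33])
mx([33]) = 33  (base case)
Compare 20 with 33 -> 33
Compare 17 with 33 -> 33
Compare 32 with 33 -> 33
Compare 34 with 33 -> 34
Compare 65 with 34 -> 65
Compare 65 with 65 -> 65
Compare 30 with 65 -> 65

65


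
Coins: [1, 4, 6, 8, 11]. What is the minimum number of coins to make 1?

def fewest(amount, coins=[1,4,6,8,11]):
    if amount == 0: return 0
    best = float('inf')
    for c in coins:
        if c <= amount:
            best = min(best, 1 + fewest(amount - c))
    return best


Building up with DP:
fewest(0) = 0
fewest(1) = min(1+fewest(0)=1+0=1) = 1

1


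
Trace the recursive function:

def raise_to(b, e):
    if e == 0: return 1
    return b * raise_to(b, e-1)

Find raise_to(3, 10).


raise_to(3, 10)
= 3 * raise_to(3, 9)
= 3 * 3 * raise_to(3, 8)
= 3 * 3 * 3 * raise_to(3, 7)
= 3 * 3 * 3 * 3 * raise_to(3, 6)
= 3 * 3 * 3 * 3 * 3 * raise_to(3, 5)
= 3 * 3 * 3 * 3 * 3 * 3 * raise_to(3, 4)
= 3 * 3 * 3 * 3 * 3 * 3 * 3 * raise_to(3, 3)
= 3 * 3 * 3 * 3 * 3 * 3 * 3 * 3 * raise_to(3, 2)
= 3 * 3 * 3 * 3 * 3 * 3 * 3 * 3 * 3 * raise_to(3, 1)
= 3 * 3 * 3 * 3 * 3 * 3 * 3 * 3 * 3 * 3 * raise_to(3, 0)
= 3 * 3 * 3 * 3 * 3 * 3 * 3 * 3 * 3 * 3 * 1
= 59049

59049


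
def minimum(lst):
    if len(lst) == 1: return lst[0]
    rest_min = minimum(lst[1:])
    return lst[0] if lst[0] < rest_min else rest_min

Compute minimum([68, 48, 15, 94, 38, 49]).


minimum([68, 48, 15, 94, 38, 49]): compare 68 with minimum([48, 15, 94, 38, 49])
minimum([48, 15, 94, 38, 49]): compare 48 with minimum([15, 94, 38, 49])
minimum([15, 94, 38, 49]): compare 15 with minimum([94, 38, 49])
minimum([94, 38, 49]): compare 94 with minimum([38, 49])
minimum([38, 49]): compare 38 with minimum([49])
minimum([49]) = 49  (base case)
Compare 38 with 49 -> 38
Compare 94 with 38 -> 38
Compare 15 with 38 -> 15
Compare 48 with 15 -> 15
Compare 68 with 15 -> 15

15


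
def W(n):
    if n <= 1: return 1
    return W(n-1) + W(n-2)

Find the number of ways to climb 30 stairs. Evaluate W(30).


Building up from base cases:
W(0) = 1
W(1) = 1
W(2) = W(1) + W(0) = 1 + 1 = 2
W(3) = W(2) + W(1) = 2 + 1 = 3
W(4) = W(3) + W(2) = 3 + 2 = 5
W(5) = W(4) + W(3) = 5 + 3 = 8
W(6) = W(5) + W(4) = 8 + 5 = 13
W(7) = W(6) + W(5) = 13 + 8 = 21
W(8) = W(7) + W(6) = 21 + 13 = 34
W(9) = W(8) + W(7) = 34 + 21 = 55
W(10) = W(9) + W(8) = 55 + 34 = 89
W(11) = W(10) + W(9) = 89 + 55 = 144
W(12) = W(11) + W(10) = 144 + 89 = 233
W(13) = W(12) + W(11) = 233 + 144 = 377
W(14) = W(13) + W(12) = 377 + 233 = 610
W(15) = W(14) + W(13) = 610 + 377 = 987
W(16) = W(15) + W(14) = 987 + 610 = 1597
W(17) = W(16) + W(15) = 1597 + 987 = 2584
W(18) = W(17) + W(16) = 2584 + 1597 = 4181
W(19) = W(18) + W(17) = 4181 + 2584 = 6765
W(20) = W(19) + W(18) = 6765 + 4181 = 10946
W(21) = W(20) + W(19) = 10946 + 6765 = 17711
W(22) = W(21) + W(20) = 17711 + 10946 = 28657
W(23) = W(22) + W(21) = 28657 + 17711 = 46368
W(24) = W(23) + W(22) = 46368 + 28657 = 75025
W(25) = W(24) + W(23) = 75025 + 46368 = 121393
W(26) = W(25) + W(24) = 121393 + 75025 = 196418
W(27) = W(26) + W(25) = 196418 + 121393 = 317811
W(28) = W(27) + W(26) = 317811 + 196418 = 514229
W(29) = W(28) + W(27) = 514229 + 317811 = 832040
W(30) = W(29) + W(28) = 832040 + 514229 = 1346269

1346269


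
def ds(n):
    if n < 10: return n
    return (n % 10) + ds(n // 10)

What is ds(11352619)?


ds(11352619) = 9 + ds(1135261)
ds(1135261) = 1 + ds(113526)
ds(113526) = 6 + ds(11352)
ds(11352) = 2 + ds(1135)
ds(1135) = 5 + ds(113)
ds(113) = 3 + ds(11)
ds(11) = 1 + ds(1)
ds(1) = 1  (base case)
Total: 9 + 1 + 6 + 2 + 5 + 3 + 1 + 1 = 28

28


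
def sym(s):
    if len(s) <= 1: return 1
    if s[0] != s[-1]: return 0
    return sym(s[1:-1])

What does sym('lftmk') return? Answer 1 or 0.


sym('lftmk'): s[0]='l' != s[-1]='k' -> return 0
Result: 0 (not a palindrome)

0


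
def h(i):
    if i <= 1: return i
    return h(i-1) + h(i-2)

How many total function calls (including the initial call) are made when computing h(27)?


Let C(n) = total calls for h(n)
C(0) = 1, C(1) = 1
C(2) = 1 + C(1) + C(0) = 1 + 1 + 1 = 3
C(3) = 1 + C(2) + C(1) = 1 + 3 + 1 = 5
C(4) = 1 + C(3) + C(2) = 1 + 5 + 3 = 9
C(5) = 1 + C(4) + C(3) = 1 + 9 + 5 = 15
C(6) = 1 + C(5) + C(4) = 1 + 15 + 9 = 25
C(7) = 1 + C(6) + C(5) = 1 + 25 + 15 = 41
C(8) = 1 + C(7) + C(6) = 1 + 41 + 25 = 67
C(9) = 1 + C(8) + C(7) = 1 + 67 + 41 = 109
C(10) = 1 + C(9) + C(8) = 1 + 109 + 67 = 177
C(11) = 1 + C(10) + C(9) = 1 + 177 + 109 = 287
C(12) = 1 + C(11) + C(10) = 1 + 287 + 177 = 465
C(13) = 1 + C(12) + C(11) = 1 + 465 + 287 = 753
C(14) = 1 + C(13) + C(12) = 1 + 753 + 465 = 1219
C(15) = 1 + C(14) + C(13) = 1 + 1219 + 753 = 1973
C(16) = 1 + C(15) + C(14) = 1 + 1973 + 1219 = 3193
C(17) = 1 + C(16) + C(15) = 1 + 3193 + 1973 = 5167
C(18) = 1 + C(17) + C(16) = 1 + 5167 + 3193 = 8361
C(19) = 1 + C(18) + C(17) = 1 + 8361 + 5167 = 13529
C(20) = 1 + C(19) + C(18) = 1 + 13529 + 8361 = 21891
C(21) = 1 + C(20) + C(19) = 1 + 21891 + 13529 = 35421
C(22) = 1 + C(21) + C(20) = 1 + 35421 + 21891 = 57313
C(23) = 1 + C(22) + C(21) = 1 + 57313 + 35421 = 92735
C(24) = 1 + C(23) + C(22) = 1 + 92735 + 57313 = 150049
C(25) = 1 + C(24) + C(23) = 1 + 150049 + 92735 = 242785
C(26) = 1 + C(25) + C(24) = 1 + 242785 + 150049 = 392835
C(27) = 1 + C(26) + C(25) = 1 + 392835 + 242785 = 635621

635621


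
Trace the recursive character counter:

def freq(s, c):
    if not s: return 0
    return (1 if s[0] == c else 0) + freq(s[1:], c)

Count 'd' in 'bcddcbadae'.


s[0]='b' != 'd' -> 0
s[0]='c' != 'd' -> 0
s[0]='d' == 'd' -> 1
s[0]='d' == 'd' -> 1
s[0]='c' != 'd' -> 0
s[0]='b' != 'd' -> 0
s[0]='a' != 'd' -> 0
s[0]='d' == 'd' -> 1
s[0]='a' != 'd' -> 0
s[0]='e' != 'd' -> 0
Sum: 0 + 0 + 1 + 1 + 0 + 0 + 0 + 1 + 0 + 0 = 3

3


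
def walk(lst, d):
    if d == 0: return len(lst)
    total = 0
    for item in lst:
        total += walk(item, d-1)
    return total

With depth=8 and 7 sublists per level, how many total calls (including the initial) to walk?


At depth 0 (root): 1 call
At depth 1: each of 1 parents calls walk on 7 children = 7 calls
At depth 2: each of 7 parents calls walk on 7 children = 49 calls
At depth 3: each of 49 parents calls walk on 7 children = 343 calls
At depth 4: each of 343 parents calls walk on 7 children = 2401 calls
At depth 5: each of 2401 parents calls walk on 7 children = 16807 calls
At depth 6: each of 16807 parents calls walk on 7 children = 117649 calls
At depth 7: each of 117649 parents calls walk on 7 children = 823543 calls
At depth 8: each of 823543 parents calls walk on 7 children = 5764801 calls
Total: 1 + 7 + 49 + 343 + 2401 + 16807 + 117649 + 823543 + 5764801 = 6725601

6725601


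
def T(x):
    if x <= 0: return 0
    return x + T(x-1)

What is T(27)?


T(27)
= 27 + 26 + 25 + 24 + 23 + 22 + 21 + 20 + 19 + 18 + 17 + 16 + 15 + 14 + 13 + 12 + 11 + 10 + 9 + 8 + 7 + 6 + 5 + 4 + 3 + 2 + 1 + T(0)
= 27 + 26 + 25 + 24 + 23 + 22 + 21 + 20 + 19 + 18 + 17 + 16 + 15 + 14 + 13 + 12 + 11 + 10 + 9 + 8 + 7 + 6 + 5 + 4 + 3 + 2 + 1 + 0
= 378

378


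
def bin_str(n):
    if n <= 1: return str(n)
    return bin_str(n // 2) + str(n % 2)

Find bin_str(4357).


bin_str(4357) = bin_str(2178) + '1'
bin_str(2178) = bin_str(1089) + '0'
bin_str(1089) = bin_str(544) + '1'
bin_str(544) = bin_str(272) + '0'
bin_str(272) = bin_str(136) + '0'
bin_str(136) = bin_str(68) + '0'
bin_str(68) = bin_str(34) + '0'
bin_str(34) = bin_str(17) + '0'
bin_str(17) = bin_str(8) + '1'
bin_str(8) = bin_str(4) + '0'
bin_str(4) = bin_str(2) + '0'
bin_str(2) = bin_str(1) + '0'
bin_str(1) = '1'  (base case)
Concatenating: '1' + '0' + '0' + '0' + '1' + '0' + '0' + '0' + '0' + '0' + '1' + '0' + '1' = '1000100000101'

1000100000101


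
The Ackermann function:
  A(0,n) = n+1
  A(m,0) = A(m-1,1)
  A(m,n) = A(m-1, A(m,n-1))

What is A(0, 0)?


A(0, 0) = 1
Result: A(0, 0) = 1

1


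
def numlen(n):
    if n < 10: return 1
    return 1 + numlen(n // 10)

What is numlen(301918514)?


numlen(301918514) = 1 + numlen(30191851)
numlen(30191851) = 1 + numlen(3019185)
numlen(3019185) = 1 + numlen(301918)
numlen(301918) = 1 + numlen(30191)
numlen(30191) = 1 + numlen(3019)
numlen(3019) = 1 + numlen(301)
numlen(301) = 1 + numlen(30)
numlen(30) = 1 + numlen(3)
numlen(3) = 1  (base case: 3 < 10)
Unwinding: 1 + 1 + 1 + 1 + 1 + 1 + 1 + 1 + 1 = 9

9


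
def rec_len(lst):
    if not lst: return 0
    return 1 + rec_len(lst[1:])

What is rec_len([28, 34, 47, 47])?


rec_len([28, 34, 47, 47]) = 1 + rec_len([34, 47, 47])
rec_len([34, 47, 47]) = 1 + rec_len([47, 47])
rec_len([47, 47]) = 1 + rec_len([47])
rec_len([47]) = 1 + rec_len([])
rec_len([]) = 0  (base case)
Unwinding: 1 + 1 + 1 + 1 + 0 = 4

4


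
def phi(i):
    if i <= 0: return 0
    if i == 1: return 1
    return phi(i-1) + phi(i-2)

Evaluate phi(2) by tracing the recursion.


Computing phi(2) bottom-up:
phi(0) = 0
phi(1) = 1
phi(2) = phi(1) + phi(0) = 1 + 0 = 1

1


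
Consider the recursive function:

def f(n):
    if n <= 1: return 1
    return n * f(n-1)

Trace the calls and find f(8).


f(8)
= 8 * f(7)
= 8 * 7 * f(6)
= 8 * 7 * 6 * f(5)
= 8 * 7 * 6 * 5 * f(4)
= 8 * 7 * 6 * 5 * 4 * f(3)
= 8 * 7 * 6 * 5 * 4 * 3 * f(2)
= 8 * 7 * 6 * 5 * 4 * 3 * 2 * f(1)
= 8 * 7 * 6 * 5 * 4 * 3 * 2 * 1
= 40320

40320


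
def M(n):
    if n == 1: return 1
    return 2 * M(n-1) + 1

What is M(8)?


M(8) = 2 * M(7) + 1
M(7) = 2 * M(6) + 1
M(6) = 2 * M(5) + 1
M(5) = 2 * M(4) + 1
M(4) = 2 * M(3) + 1
M(3) = 2 * M(2) + 1
M(2) = 2 * M(1) + 1
M(1) = 1  (base case)
M(2) = 2 * 1 + 1 = 3
M(3) = 2 * 3 + 1 = 7
M(4) = 2 * 7 + 1 = 15
M(5) = 2 * 15 + 1 = 31
M(6) = 2 * 31 + 1 = 63
M(7) = 2 * 63 + 1 = 127
M(8) = 2 * 127 + 1 = 255

255


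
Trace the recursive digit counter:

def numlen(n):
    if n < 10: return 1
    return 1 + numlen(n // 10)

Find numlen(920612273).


numlen(920612273) = 1 + numlen(92061227)
numlen(92061227) = 1 + numlen(9206122)
numlen(9206122) = 1 + numlen(920612)
numlen(920612) = 1 + numlen(92061)
numlen(92061) = 1 + numlen(9206)
numlen(9206) = 1 + numlen(920)
numlen(920) = 1 + numlen(92)
numlen(92) = 1 + numlen(9)
numlen(9) = 1  (base case: 9 < 10)
Unwinding: 1 + 1 + 1 + 1 + 1 + 1 + 1 + 1 + 1 = 9

9


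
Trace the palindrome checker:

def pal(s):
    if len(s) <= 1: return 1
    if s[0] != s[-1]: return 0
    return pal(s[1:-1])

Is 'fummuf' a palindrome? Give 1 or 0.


pal('fummuf'): s[0]='f' == s[-1]='f' -> check pal('ummu')
pal('ummu'): s[0]='u' == s[-1]='u' -> check pal('mm')
pal('mm'): s[0]='m' == s[-1]='m' -> check pal('')
pal(''): len <= 1 -> return 1  (base case)
Result: 1 (palindrome)

1


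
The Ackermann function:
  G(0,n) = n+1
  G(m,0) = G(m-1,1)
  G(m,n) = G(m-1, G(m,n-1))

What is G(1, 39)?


G(1, 39) = G(0, G(1, 38))
  G(1, 38) = G(0, G(1, 37))
    G(1, 37) = G(0, G(1, 36))
      G(1, 36) = G(0, G(1, 35))
        G(1, 35) = G(0, G(1, 34))
          G(1, 34) = G(0, G(1, 33))
          G(1, 33) = G(0, G(1, 32))
          G(1, 32) = G(0, G(1, 31))
          G(1, 31) = G(0, G(1, 30))
          G(1, 30) = G(0, G(1, 29))
          G(1, 29) = G(0, G(1, 28))
          G(1, 28) = G(0, G(1, 27))
          G(1, 27) = G(0, G(1, 26))
          G(1, 26) = G(0, G(1, 25))
          G(1, 25) = G(0, G(1, 24))
          G(1, 24) = G(0, G(1, 23))
          G(1, 23) = G(0, G(1, 22))
          G(1, 22) = G(0, G(1, 21))
          G(1, 21) = G(0, G(1, 20))
          G(1, 20) = G(0, G(1, 19))
          G(1, 19) = G(0, G(1, 18))
          G(1, 18) = G(0, G(1, 17))
          G(1, 17) = G(0, G(1, 16))
          G(1, 16) = G(0, G(1, 15))
          G(1, 15) = G(0, G(1, 14))
... (trace truncated)
Result: G(1, 39) = 41

41


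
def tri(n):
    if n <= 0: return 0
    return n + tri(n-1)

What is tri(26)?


tri(26)
= 26 + 25 + 24 + 23 + 22 + 21 + 20 + 19 + 18 + 17 + 16 + 15 + 14 + 13 + 12 + 11 + 10 + 9 + 8 + 7 + 6 + 5 + 4 + 3 + 2 + 1 + tri(0)
= 26 + 25 + 24 + 23 + 22 + 21 + 20 + 19 + 18 + 17 + 16 + 15 + 14 + 13 + 12 + 11 + 10 + 9 + 8 + 7 + 6 + 5 + 4 + 3 + 2 + 1 + 0
= 351

351


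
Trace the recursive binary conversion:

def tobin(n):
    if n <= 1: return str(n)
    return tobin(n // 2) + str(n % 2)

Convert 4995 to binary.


tobin(4995) = tobin(2497) + '1'
tobin(2497) = tobin(1248) + '1'
tobin(1248) = tobin(624) + '0'
tobin(624) = tobin(312) + '0'
tobin(312) = tobin(156) + '0'
tobin(156) = tobin(78) + '0'
tobin(78) = tobin(39) + '0'
tobin(39) = tobin(19) + '1'
tobin(19) = tobin(9) + '1'
tobin(9) = tobin(4) + '1'
tobin(4) = tobin(2) + '0'
tobin(2) = tobin(1) + '0'
tobin(1) = '1'  (base case)
Concatenating: '1' + '0' + '0' + '1' + '1' + '1' + '0' + '0' + '0' + '0' + '0' + '1' + '1' = '1001110000011'

1001110000011


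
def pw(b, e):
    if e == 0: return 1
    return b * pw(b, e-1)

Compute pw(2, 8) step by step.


pw(2, 8)
= 2 * pw(2, 7)
= 2 * 2 * pw(2, 6)
= 2 * 2 * 2 * pw(2, 5)
= 2 * 2 * 2 * 2 * pw(2, 4)
= 2 * 2 * 2 * 2 * 2 * pw(2, 3)
= 2 * 2 * 2 * 2 * 2 * 2 * pw(2, 2)
= 2 * 2 * 2 * 2 * 2 * 2 * 2 * pw(2, 1)
= 2 * 2 * 2 * 2 * 2 * 2 * 2 * 2 * pw(2, 0)
= 2 * 2 * 2 * 2 * 2 * 2 * 2 * 2 * 1
= 256

256


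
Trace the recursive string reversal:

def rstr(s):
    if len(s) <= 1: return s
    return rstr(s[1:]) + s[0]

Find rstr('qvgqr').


rstr('qvgqr') = rstr('vgqr') + 'q'
rstr('vgqr') = rstr('gqr') + 'v'
rstr('gqr') = rstr('qr') + 'g'
rstr('qr') = rstr('r') + 'q'
rstr('r') = 'r'  (base case)
Concatenating: 'r' + 'q' + 'g' + 'v' + 'q' = 'rqgvq'

rqgvq


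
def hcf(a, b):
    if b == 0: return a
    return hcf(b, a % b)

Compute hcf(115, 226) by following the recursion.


hcf(115, 226) = hcf(226, 115)
hcf(226, 115) = hcf(115, 111)
hcf(115, 111) = hcf(111, 4)
hcf(111, 4) = hcf(4, 3)
hcf(4, 3) = hcf(3, 1)
hcf(3, 1) = hcf(1, 0)
hcf(1, 0) = 1  (base case)

1


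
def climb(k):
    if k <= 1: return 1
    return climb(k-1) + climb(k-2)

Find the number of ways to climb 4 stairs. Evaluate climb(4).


Building up from base cases:
climb(0) = 1
climb(1) = 1
climb(2) = climb(1) + climb(0) = 1 + 1 = 2
climb(3) = climb(2) + climb(1) = 2 + 1 = 3
climb(4) = climb(3) + climb(2) = 3 + 2 = 5

5


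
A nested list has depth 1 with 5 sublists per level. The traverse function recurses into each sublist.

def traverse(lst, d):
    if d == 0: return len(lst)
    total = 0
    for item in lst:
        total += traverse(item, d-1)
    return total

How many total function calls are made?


At depth 0 (root): 1 call
At depth 1: each of 1 parents calls traverse on 5 children = 5 calls
Total: 1 + 5 = 6

6


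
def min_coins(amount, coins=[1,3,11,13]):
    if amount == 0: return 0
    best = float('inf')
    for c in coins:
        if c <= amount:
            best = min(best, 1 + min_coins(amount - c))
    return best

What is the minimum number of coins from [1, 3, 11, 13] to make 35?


Building up with DP:
min_coins(0) = 0
min_coins(1) = min(1+min_coins(0)=1+0=1) = 1
min_coins(2) = min(1+min_coins(1)=1+1=2) = 2
min_coins(3) = min(1+min_coins(2)=1+2=3, 1+min_coins(0)=1+0=1) = 1
min_coins(4) = min(1+min_coins(3)=1+1=2, 1+min_coins(1)=1+1=2) = 2
min_coins(5) = min(1+min_coins(4)=1+2=3, 1+min_coins(2)=1+2=3) = 3
min_coins(6) = min(1+min_coins(5)=1+3=4, 1+min_coins(3)=1+1=2) = 2
min_coins(7) = min(1+min_coins(6)=1+2=3, 1+min_coins(4)=1+2=3) = 3
min_coins(8) = min(1+min_coins(7)=1+3=4, 1+min_coins(5)=1+3=4) = 4
min_coins(9) = min(1+min_coins(8)=1+4=5, 1+min_coins(6)=1+2=3) = 3
min_coins(10) = min(1+min_coins(9)=1+3=4, 1+min_coins(7)=1+3=4) = 4
min_coins(11) = min(1+min_coins(10)=1+4=5, 1+min_coins(8)=1+4=5, 1+min_coins(0)=1+0=1) = 1
min_coins(12) = min(1+min_coins(11)=1+1=2, 1+min_coins(9)=1+3=4, 1+min_coins(1)=1+1=2) = 2
min_coins(13) = min(1+min_coins(12)=1+2=3, 1+min_coins(10)=1+4=5, 1+min_coins(2)=1+2=3, 1+min_coins(0)=1+0=1) = 1
min_coins(14) = min(1+min_coins(13)=1+1=2, 1+min_coins(11)=1+1=2, 1+min_coins(3)=1+1=2, 1+min_coins(1)=1+1=2) = 2
min_coins(15) = min(1+min_coins(14)=1+2=3, 1+min_coins(12)=1+2=3, 1+min_coins(4)=1+2=3, 1+min_coins(2)=1+2=3) = 3
min_coins(16) = min(1+min_coins(15)=1+3=4, 1+min_coins(13)=1+1=2, 1+min_coins(5)=1+3=4, 1+min_coins(3)=1+1=2) = 2
min_coins(17) = min(1+min_coins(16)=1+2=3, 1+min_coins(14)=1+2=3, 1+min_coins(6)=1+2=3, 1+min_coins(4)=1+2=3) = 3
min_coins(18) = min(1+min_coins(17)=1+3=4, 1+min_coins(15)=1+3=4, 1+min_coins(7)=1+3=4, 1+min_coins(5)=1+3=4) = 4
min_coins(19) = min(1+min_coins(18)=1+4=5, 1+min_coins(16)=1+2=3, 1+min_coins(8)=1+4=5, 1+min_coins(6)=1+2=3) = 3
min_coins(20) = min(1+min_coins(19)=1+3=4, 1+min_coins(17)=1+3=4, 1+min_coins(9)=1+3=4, 1+min_coins(7)=1+3=4) = 4
min_coins(21) = min(1+min_coins(20)=1+4=5, 1+min_coins(18)=1+4=5, 1+min_coins(10)=1+4=5, 1+min_coins(8)=1+4=5) = 5
min_coins(22) = min(1+min_coins(21)=1+5=6, 1+min_coins(19)=1+3=4, 1+min_coins(11)=1+1=2, 1+min_coins(9)=1+3=4) = 2
min_coins(23) = min(1+min_coins(22)=1+2=3, 1+min_coins(20)=1+4=5, 1+min_coins(12)=1+2=3, 1+min_coins(10)=1+4=5) = 3
min_coins(24) = min(1+min_coins(23)=1+3=4, 1+min_coins(21)=1+5=6, 1+min_coins(13)=1+1=2, 1+min_coins(11)=1+1=2) = 2
min_coins(25) = min(1+min_coins(24)=1+2=3, 1+min_coins(22)=1+2=3, 1+min_coins(14)=1+2=3, 1+min_coins(12)=1+2=3) = 3
min_coins(26) = min(1+min_coins(25)=1+3=4, 1+min_coins(23)=1+3=4, 1+min_coins(15)=1+3=4, 1+min_coins(13)=1+1=2) = 2
min_coins(27) = min(1+min_coins(26)=1+2=3, 1+min_coins(24)=1+2=3, 1+min_coins(16)=1+2=3, 1+min_coins(14)=1+2=3) = 3
min_coins(28) = min(1+min_coins(27)=1+3=4, 1+min_coins(25)=1+3=4, 1+min_coins(17)=1+3=4, 1+min_coins(15)=1+3=4) = 4
min_coins(29) = min(1+min_coins(28)=1+4=5, 1+min_coins(26)=1+2=3, 1+min_coins(18)=1+4=5, 1+min_coins(16)=1+2=3) = 3
min_coins(30) = min(1+min_coins(29)=1+3=4, 1+min_coins(27)=1+3=4, 1+min_coins(19)=1+3=4, 1+min_coins(17)=1+3=4) = 4
min_coins(31) = min(1+min_coins(30)=1+4=5, 1+min_coins(28)=1+4=5, 1+min_coins(20)=1+4=5, 1+min_coins(18)=1+4=5) = 5
min_coins(32) = min(1+min_coins(31)=1+5=6, 1+min_coins(29)=1+3=4, 1+min_coins(21)=1+5=6, 1+min_coins(19)=1+3=4) = 4
min_coins(33) = min(1+min_coins(32)=1+4=5, 1+min_coins(30)=1+4=5, 1+min_coins(22)=1+2=3, 1+min_coins(20)=1+4=5) = 3
min_coins(34) = min(1+min_coins(33)=1+3=4, 1+min_coins(31)=1+5=6, 1+min_coins(23)=1+3=4, 1+min_coins(21)=1+5=6) = 4
min_coins(35) = min(1+min_coins(34)=1+4=5, 1+min_coins(32)=1+4=5, 1+min_coins(24)=1+2=3, 1+min_coins(22)=1+2=3) = 3

3
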